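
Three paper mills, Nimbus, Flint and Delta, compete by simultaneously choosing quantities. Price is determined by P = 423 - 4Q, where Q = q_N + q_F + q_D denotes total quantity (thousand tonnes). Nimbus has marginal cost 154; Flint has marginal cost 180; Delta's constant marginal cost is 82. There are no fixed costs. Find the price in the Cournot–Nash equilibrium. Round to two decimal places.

209.75

Nimbus's profit: π_N = (423 - 4Q)q_N - (154q_N). Setting ∂π_N/∂q_N = 0: 269 - 8q_N - 4(q_F + q_D) = 0.
Flint's profit: π_F = (423 - 4Q)q_F - (180q_F). Setting ∂π_F/∂q_F = 0: 243 - 8q_F - 4(q_N + q_D) = 0.
Delta's first-order condition: 341 - 8q_D - 4(q_N + q_F) = 0.
Adding the 3 conditions: 853 − 8Q − 8Q = 0, i.e. Q = 853/16.
Back-substituting: q_N = (269 − 853/4)/4 = 223/16, q_F = (243 − 853/4)/4 = 119/16, q_D = (341 − 853/4)/4 = 511/16.
Total output Q = 853/16, so price P = 423 - 4·(853/16) = 839/4.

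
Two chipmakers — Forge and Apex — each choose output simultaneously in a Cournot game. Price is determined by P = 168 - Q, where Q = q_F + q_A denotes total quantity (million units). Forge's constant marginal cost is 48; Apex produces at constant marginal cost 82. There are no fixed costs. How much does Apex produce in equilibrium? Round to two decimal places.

17.33

Forge's profit: π_F = (168 - Q)q_F - (48q_F). Setting ∂π_F/∂q_F = 0: 120 - 2q_F - (q_A) = 0.
Apex's first-order condition: 86 - 2q_A - (q_F) = 0.
Best responses: q_F = (120 - q_A)/2, q_A = (86 - q_F)/2.
Substituting one into the other gives q_F = 154/3 and q_A = 52/3.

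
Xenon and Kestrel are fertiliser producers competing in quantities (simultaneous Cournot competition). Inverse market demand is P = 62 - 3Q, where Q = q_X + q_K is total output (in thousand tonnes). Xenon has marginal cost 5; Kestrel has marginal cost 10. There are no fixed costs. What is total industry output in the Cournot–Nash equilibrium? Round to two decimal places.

12.11

Xenon's profit: π_X = (62 - 3Q)q_X - (5q_X). Setting ∂π_X/∂q_X = 0: 57 - 6q_X - 3(q_K) = 0.
Kestrel's profit: π_K = (62 - 3Q)q_K - (10q_K). Setting ∂π_K/∂q_K = 0: 52 - 6q_K - 3(q_X) = 0.
Rearranging gives the reaction functions q_X = (57 - 3q_K)/6 and q_K = (52 - 3q_X)/6.
Solving the pair: q_X = 62/9, q_K = 47/9.
Total output Q = 62/9 + 47/9 = 109/9.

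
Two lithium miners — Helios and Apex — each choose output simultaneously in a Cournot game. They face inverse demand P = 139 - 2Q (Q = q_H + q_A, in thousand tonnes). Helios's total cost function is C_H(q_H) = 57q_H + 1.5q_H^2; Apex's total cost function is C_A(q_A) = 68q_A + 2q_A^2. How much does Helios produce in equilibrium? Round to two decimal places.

9.88

Helios's profit: π_H = (139 - 2Q)q_H - (57q_H + (3/2)q_H²). Setting ∂π_H/∂q_H = 0: 82 - 7q_H - 2(q_A) = 0.
Apex's profit: π_A = (139 - 2Q)q_A - (68q_A + 2q_A²). Setting ∂π_A/∂q_A = 0: 71 - 8q_A - 2(q_H) = 0.
So q_H = (82 - 2q_A)/7 and q_A = (71 - 2q_H)/8.
Solving the pair: q_H = 257/26, q_A = 333/52.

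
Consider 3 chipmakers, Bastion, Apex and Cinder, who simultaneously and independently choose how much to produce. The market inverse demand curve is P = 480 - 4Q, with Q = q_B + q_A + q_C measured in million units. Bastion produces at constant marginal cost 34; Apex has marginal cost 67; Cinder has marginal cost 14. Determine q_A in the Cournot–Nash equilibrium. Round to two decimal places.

Bastion's profit: π_B = (480 - 4Q)q_B - (34q_B). Setting ∂π_B/∂q_B = 0: 446 - 8q_B - 4(q_A + q_C) = 0.
Apex's first-order condition: 413 - 8q_A - 4(q_B + q_C) = 0.
Cinder's profit: π_C = (480 - 4Q)q_C - (14q_C). Setting ∂π_C/∂q_C = 0: 466 - 8q_C - 4(q_B + q_A) = 0.
Adding the 3 first-order conditions: 1325 − 16Q = 0, so Q = 1325/16.
Back-substituting: q_B = (446 − 1325/4)/4 = 459/16, q_A = (413 − 1325/4)/4 = 327/16, q_C = (466 − 1325/4)/4 = 539/16.

20.44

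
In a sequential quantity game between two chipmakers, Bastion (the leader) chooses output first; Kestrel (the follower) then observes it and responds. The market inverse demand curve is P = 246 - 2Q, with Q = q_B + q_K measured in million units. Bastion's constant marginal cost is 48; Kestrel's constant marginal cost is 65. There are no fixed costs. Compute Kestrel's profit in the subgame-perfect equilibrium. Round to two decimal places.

The follower Kestrel best-responds to any q_B: π_K = (246 - 2Q)q_K - 65q_K.
Setting the follower's marginal profit to zero, 181 - 2q_B - 4q_K = 0, i.e. q_K = (181 - 2q_B)/4.
Bastion substitutes q_K(q_B) into its own profit: π_B = q_B(246 - 2q_B - (181 - 2q_B)/2) - 48q_B = (311/2 - q_B)q_B - 48q_B.
Leader FOC: 215/2 - 2q_B = 0, so q_B = 215/4.
Then q_K = (181 - 2·(215/4))/4 = 147/8.
Price P = 246 - 2·(577/8) = 407/4.
Kestrel's profit: (407/4 - 65)·(147/8) = 675.2813.

675.28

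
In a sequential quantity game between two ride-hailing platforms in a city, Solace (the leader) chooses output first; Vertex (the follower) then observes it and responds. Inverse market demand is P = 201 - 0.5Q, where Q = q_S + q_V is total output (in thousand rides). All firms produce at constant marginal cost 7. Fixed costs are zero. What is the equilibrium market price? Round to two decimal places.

The follower Vertex best-responds to any q_S: π_V = (201 - 0.5Q)q_V - 7q_V.
Setting the follower's marginal profit to zero, 194 - (1/2)q_S - q_V = 0, i.e. q_V = (194 - (1/2)q_S).
Solace substitutes q_V(q_S) into its own profit: π_S = q_S(201 - (1/2)q_S - (194 - (1/2)q_S)/2) - 7q_S = (104 - (1/4)q_S)q_S - 7q_S.
The leader's first-order condition 97 - (1/2)q_S = 0 yields q_S = 194.
Then q_V = (194 - (1/2)·194) = 97.
Total output Q = 291, so price P = 201 - (1/2)·291 = 111/2.

55.50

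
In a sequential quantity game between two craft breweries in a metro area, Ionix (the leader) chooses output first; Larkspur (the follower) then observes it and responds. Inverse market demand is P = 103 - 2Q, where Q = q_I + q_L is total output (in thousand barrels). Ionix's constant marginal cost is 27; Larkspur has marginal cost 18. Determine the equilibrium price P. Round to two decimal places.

Solve by backward induction. Given q_I, the follower Larkspur maximises π_L = (103 - 2q_I - 2q_L)q_L - 18q_L.
∂π_L/∂q_L = 85 - 2q_I - 4q_L = 0 gives the reaction function q_L = (85 - 2q_I)/4.
The leader anticipates this reaction. Substituting into P = 103 - 2Q gives P = 121/2 - q_I, so π_I = (121/2 - q_I)q_I - 27q_I.
Maximising: ∂π_I/∂q_I = 67/2 - 2q_I = 0, giving q_I = 67/4.
Then q_L = (85 - 2·(67/4))/4 = 103/8.
Total output Q = 237/8, so price P = 103 - 2·(237/8) = 175/4.

43.75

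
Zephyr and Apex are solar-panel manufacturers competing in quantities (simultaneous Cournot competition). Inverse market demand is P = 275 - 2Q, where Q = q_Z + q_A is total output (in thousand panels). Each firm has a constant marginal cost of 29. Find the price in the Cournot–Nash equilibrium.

111

A representative firm's profit is π_i = q_i(275 - 2Q) - 29q_i.
First-order condition (treating rivals' output as given): 246 - 4q_i - 2q_j = 0.
With identical firms every q_j equals q_i, so q_j = q_i and 246 = 6q_i, giving q_i = 41.
Total output Q = 82, so price P = 275 - 2·82 = 111.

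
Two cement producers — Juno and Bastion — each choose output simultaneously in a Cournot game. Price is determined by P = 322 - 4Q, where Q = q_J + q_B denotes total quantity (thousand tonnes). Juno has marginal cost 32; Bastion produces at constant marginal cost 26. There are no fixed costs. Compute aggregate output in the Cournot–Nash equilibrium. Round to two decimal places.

48.83

Juno's profit: π_J = (322 - 4Q)q_J - (32q_J). Setting ∂π_J/∂q_J = 0: 290 - 8q_J - 4(q_B) = 0.
Bastion's profit: π_B = (322 - 4Q)q_B - (26q_B). Setting ∂π_B/∂q_B = 0: 296 - 8q_B - 4(q_J) = 0.
Best responses: q_J = (290 - 4q_B)/8, q_B = (296 - 4q_J)/8.
Solving the pair: q_J = 71/3, q_B = 151/6.
Total output Q = 71/3 + 151/6 = 293/6.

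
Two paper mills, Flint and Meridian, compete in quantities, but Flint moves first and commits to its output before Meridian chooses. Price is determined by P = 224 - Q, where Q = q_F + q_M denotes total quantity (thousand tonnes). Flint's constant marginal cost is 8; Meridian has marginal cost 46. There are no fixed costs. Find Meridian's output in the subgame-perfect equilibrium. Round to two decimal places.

The follower Meridian best-responds to any q_F: π_M = (224 - Q)q_M - 46q_M.
∂π_M/∂q_M = 178 - q_F - 2q_M = 0 gives the reaction function q_M = (178 - q_F)/2.
The leader anticipates this reaction. Substituting into P = 224 - Q gives P = 135 - (1/2)q_F, so π_F = (135 - (1/2)q_F)q_F - 8q_F.
The leader's first-order condition 127 - q_F = 0 yields q_F = 127.
Then q_M = (178 - 127)/2 = 51/2.

25.50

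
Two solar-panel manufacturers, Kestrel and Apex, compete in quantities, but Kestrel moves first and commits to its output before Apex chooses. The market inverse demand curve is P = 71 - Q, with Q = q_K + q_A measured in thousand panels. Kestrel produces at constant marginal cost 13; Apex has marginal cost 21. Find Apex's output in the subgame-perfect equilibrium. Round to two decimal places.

The follower Apex best-responds to any q_K: π_A = (71 - Q)q_A - 21q_A.
Setting the follower's marginal profit to zero, 50 - q_K - 2q_A = 0, i.e. q_A = (50 - q_K)/2.
Kestrel substitutes q_A(q_K) into its own profit: π_K = q_K(71 - q_K - (50 - q_K)/2) - 13q_K = (46 - (1/2)q_K)q_K - 13q_K.
The leader's first-order condition 33 - q_K = 0 yields q_K = 33.
Then q_A = (50 - 33)/2 = 17/2.

8.50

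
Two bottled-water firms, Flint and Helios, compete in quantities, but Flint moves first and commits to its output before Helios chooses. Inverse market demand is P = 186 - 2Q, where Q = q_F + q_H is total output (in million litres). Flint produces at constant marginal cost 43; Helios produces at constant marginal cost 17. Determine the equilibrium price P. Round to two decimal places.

72.25

Solve by backward induction. Given q_F, the follower Helios maximises π_H = (186 - 2q_F - 2q_H)q_H - 17q_H.
Follower FOC: 169 - 2q_F - 4q_H = 0, so q_H(q_F) = (169 - 2q_F)/4.
The leader anticipates this reaction. Substituting into P = 186 - 2Q gives P = 203/2 - q_F, so π_F = (203/2 - q_F)q_F - 43q_F.
The leader's first-order condition 117/2 - 2q_F = 0 yields q_F = 117/4.
Then q_H = (169 - 2·(117/4))/4 = 221/8.
Total output Q = 455/8, so price P = 186 - 2·(455/8) = 289/4.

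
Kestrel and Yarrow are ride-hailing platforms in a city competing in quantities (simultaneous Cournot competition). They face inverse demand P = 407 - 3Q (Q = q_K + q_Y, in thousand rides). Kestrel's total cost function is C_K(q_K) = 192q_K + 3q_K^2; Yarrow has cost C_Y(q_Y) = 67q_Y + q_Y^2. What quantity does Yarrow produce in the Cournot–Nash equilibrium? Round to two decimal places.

Kestrel's profit: π_K = (407 - 3Q)q_K - (192q_K + 3q_K²). Setting ∂π_K/∂q_K = 0: 215 - 12q_K - 3(q_Y) = 0.
Yarrow's profit: π_Y = (407 - 3Q)q_Y - (67q_Y + q_Y²). Setting ∂π_Y/∂q_Y = 0: 340 - 8q_Y - 3(q_K) = 0.
Rearranging gives the reaction functions q_K = (215 - 3q_Y)/12 and q_Y = (340 - 3q_K)/8.
Substituting one into the other gives q_K = 700/87 and q_Y = 1145/29.

39.48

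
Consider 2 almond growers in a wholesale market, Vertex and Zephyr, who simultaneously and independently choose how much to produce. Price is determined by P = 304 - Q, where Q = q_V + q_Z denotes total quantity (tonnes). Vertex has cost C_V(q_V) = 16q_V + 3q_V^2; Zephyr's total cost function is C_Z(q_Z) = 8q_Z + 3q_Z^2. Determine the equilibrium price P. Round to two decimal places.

239.11

Vertex's profit: π_V = (304 - Q)q_V - (16q_V + 3q_V²). Setting ∂π_V/∂q_V = 0: 288 - 8q_V - (q_Z) = 0.
Zephyr's profit: π_Z = (304 - Q)q_Z - (8q_Z + 3q_Z²). Setting ∂π_Z/∂q_Z = 0: 296 - 8q_Z - (q_V) = 0.
Rearranging gives the reaction functions q_V = (288 - q_Z)/8 and q_Z = (296 - q_V)/8.
Solving the pair: q_V = 31.8730, q_Z = 33.0159.
Total output Q = 584/9, so price P = 304 - 584/9 = 239.1111.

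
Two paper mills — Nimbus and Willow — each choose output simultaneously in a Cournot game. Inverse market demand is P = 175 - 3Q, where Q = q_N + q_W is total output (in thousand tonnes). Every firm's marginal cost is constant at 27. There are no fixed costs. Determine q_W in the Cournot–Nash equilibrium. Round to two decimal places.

Each firm earns π_i = (175 - 3Q)q_i - 27q_i.
Setting ∂π_i/∂q_i = 0 with rivals' quantities fixed: 148 - 6q_i - 3q_j = 0.
With identical firms every q_j equals q_i, so q_j = q_i and 148 = 9q_i, giving q_i = 148/9.

16.44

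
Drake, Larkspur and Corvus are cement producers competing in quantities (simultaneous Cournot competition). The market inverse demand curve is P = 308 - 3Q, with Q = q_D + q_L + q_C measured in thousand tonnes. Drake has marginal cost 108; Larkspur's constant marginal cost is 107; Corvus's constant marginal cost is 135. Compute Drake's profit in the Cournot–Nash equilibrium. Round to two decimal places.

1064.08

Drake's profit: π_D = (308 - 3Q)q_D - (108q_D). Setting ∂π_D/∂q_D = 0: 200 - 6q_D - 3(q_L + q_C) = 0.
Larkspur's first-order condition: 201 - 6q_L - 3(q_D + q_C) = 0.
Corvus's first-order condition: 173 - 6q_C - 3(q_D + q_L) = 0.
Adding the 3 first-order conditions: 574 − 12Q = 0, so Q = 287/6.
Back-substituting: q_D = (200 − 287/2)/3 = 113/6, q_L = (201 − 287/2)/3 = 115/6, q_C = (173 − 287/2)/3 = 59/6.
Price P = 308 - 3·(287/6) = 329/2.
Drake's profit: (329/2 - 108)·(113/6) = 1064.0833.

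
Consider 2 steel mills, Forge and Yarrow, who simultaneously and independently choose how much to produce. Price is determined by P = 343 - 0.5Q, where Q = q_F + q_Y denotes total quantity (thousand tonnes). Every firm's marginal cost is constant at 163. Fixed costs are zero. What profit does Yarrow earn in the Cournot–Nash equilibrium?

7200

A representative firm's profit is π_i = q_i(343 - 0.5Q) - 163q_i.
First-order condition (treating rivals' output as given): 180 - q_i - (1/2)q_j = 0.
By symmetry each firm produces the same amount; substituting q_j = q_i yields q_i = 180/(3/2) = 120.
Price P = 343 - (1/2)·240 = 223.
Yarrow's profit: (223 - 163)·120 = 7200.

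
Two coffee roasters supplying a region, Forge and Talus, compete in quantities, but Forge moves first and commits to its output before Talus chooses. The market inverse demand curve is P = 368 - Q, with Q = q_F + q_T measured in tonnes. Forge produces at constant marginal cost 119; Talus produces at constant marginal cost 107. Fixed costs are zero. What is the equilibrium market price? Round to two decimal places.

The follower Talus best-responds to any q_F: π_T = (368 - Q)q_T - 107q_T.
Follower FOC: 261 - q_F - 2q_T = 0, so q_T(q_F) = (261 - q_F)/2.
Forge substitutes q_T(q_F) into its own profit: π_F = q_F(368 - q_F - (261 - q_F)/2) - 119q_F = (475/2 - (1/2)q_F)q_F - 119q_F.
Leader FOC: 237/2 - q_F = 0, so q_F = 237/2.
Then q_T = (261 - 237/2)/2 = 285/4.
Total output Q = 759/4, so price P = 368 - 759/4 = 713/4.

178.25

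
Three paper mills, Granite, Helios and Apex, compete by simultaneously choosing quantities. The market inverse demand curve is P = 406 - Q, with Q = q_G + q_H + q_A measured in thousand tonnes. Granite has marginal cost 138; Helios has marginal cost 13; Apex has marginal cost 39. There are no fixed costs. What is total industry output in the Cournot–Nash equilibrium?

Granite's profit: π_G = (406 - Q)q_G - (138q_G). Setting ∂π_G/∂q_G = 0: 268 - 2q_G - (q_H + q_A) = 0.
Helios's profit: π_H = (406 - Q)q_H - (13q_H). Setting ∂π_H/∂q_H = 0: 393 - 2q_H - (q_G + q_A) = 0.
Apex's profit: π_A = (406 - Q)q_A - (39q_A). Setting ∂π_A/∂q_A = 0: 367 - 2q_A - (q_G + q_H) = 0.
Adding the 3 conditions: 1028 − 2Q − 2Q = 0, i.e. Q = 257.
Back-substituting: q_G = (268 − 257) = 11, q_H = (393 − 257) = 136, q_A = (367 − 257) = 110.
Total output Q = 11 + 136 + 110 = 257.

257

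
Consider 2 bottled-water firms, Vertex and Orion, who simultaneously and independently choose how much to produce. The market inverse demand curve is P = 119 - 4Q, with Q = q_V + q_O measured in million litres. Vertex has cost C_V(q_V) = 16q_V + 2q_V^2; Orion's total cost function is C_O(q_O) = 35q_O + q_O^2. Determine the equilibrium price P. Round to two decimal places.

69.38

Vertex's profit: π_V = (119 - 4Q)q_V - (16q_V + 2q_V²). Setting ∂π_V/∂q_V = 0: 103 - 12q_V - 4(q_O) = 0.
Orion's first-order condition: 84 - 10q_O - 4(q_V) = 0.
Best responses: q_V = (103 - 4q_O)/12, q_O = (84 - 4q_V)/10.
Solving the pair: q_V = 347/52, q_O = 149/26.
Total output Q = 645/52, so price P = 119 - 4·(645/52) = 902/13.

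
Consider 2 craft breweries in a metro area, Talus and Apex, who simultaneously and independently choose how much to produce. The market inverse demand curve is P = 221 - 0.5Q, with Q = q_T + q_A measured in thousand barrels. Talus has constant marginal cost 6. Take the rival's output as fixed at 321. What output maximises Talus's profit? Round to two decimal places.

With the rival's output fixed at 321, Talus's profit is π_T = (221 - (1/2)·321 - (1/2)q_T)q_T - (6q_T) = (121/2 - (1/2)q_T)q_T - (6q_T).
∂π_T/∂q_T = 109/2 - q_T = 0, so q_T = 109/2.

54.50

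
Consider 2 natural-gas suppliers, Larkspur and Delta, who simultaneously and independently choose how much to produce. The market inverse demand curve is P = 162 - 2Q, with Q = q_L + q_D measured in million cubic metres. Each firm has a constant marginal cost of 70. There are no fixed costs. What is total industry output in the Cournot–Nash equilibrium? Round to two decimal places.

30.67

Each firm earns π_i = (162 - 2Q)q_i - 70q_i.
Setting ∂π_i/∂q_i = 0 with rivals' quantities fixed: 92 - 4q_i - 2q_j = 0.
By symmetry each firm produces the same amount; substituting q_j = q_i yields q_i = 92/6 = 46/3.
Total output Q = 46/3 + 46/3 = 92/3.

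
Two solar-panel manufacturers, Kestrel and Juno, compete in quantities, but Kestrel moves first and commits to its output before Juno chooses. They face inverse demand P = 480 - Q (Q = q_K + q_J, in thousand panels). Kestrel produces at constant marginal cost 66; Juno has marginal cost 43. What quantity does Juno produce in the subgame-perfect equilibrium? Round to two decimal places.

120.75

The follower Juno best-responds to any q_K: π_J = (480 - Q)q_J - 43q_J.
Setting the follower's marginal profit to zero, 437 - q_K - 2q_J = 0, i.e. q_J = (437 - q_K)/2.
Kestrel substitutes q_J(q_K) into its own profit: π_K = q_K(480 - q_K - (437 - q_K)/2) - 66q_K = (523/2 - (1/2)q_K)q_K - 66q_K.
Leader FOC: 391/2 - q_K = 0, so q_K = 391/2.
Then q_J = (437 - 391/2)/2 = 483/4.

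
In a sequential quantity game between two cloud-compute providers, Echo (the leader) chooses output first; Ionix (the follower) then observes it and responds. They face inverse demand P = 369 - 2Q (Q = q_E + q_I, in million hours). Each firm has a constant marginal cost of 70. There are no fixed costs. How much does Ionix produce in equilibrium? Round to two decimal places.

37.38

The follower Ionix best-responds to any q_E: π_I = (369 - 2Q)q_I - 70q_I.
Setting the follower's marginal profit to zero, 299 - 2q_E - 4q_I = 0, i.e. q_I = (299 - 2q_E)/4.
The leader anticipates this reaction. Substituting into P = 369 - 2Q gives P = 439/2 - q_E, so π_E = (439/2 - q_E)q_E - 70q_E.
Maximising: ∂π_E/∂q_E = 299/2 - 2q_E = 0, giving q_E = 299/4.
Then q_I = (299 - 2·(299/4))/4 = 299/8.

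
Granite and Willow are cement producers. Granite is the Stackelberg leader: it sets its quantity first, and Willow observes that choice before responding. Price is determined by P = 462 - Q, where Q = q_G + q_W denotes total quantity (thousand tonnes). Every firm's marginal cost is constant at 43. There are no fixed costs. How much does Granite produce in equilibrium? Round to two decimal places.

The follower Willow best-responds to any q_G: π_W = (462 - Q)q_W - 43q_W.
∂π_W/∂q_W = 419 - q_G - 2q_W = 0 gives the reaction function q_W = (419 - q_G)/2.
Granite substitutes q_W(q_G) into its own profit: π_G = q_G(462 - q_G - (419 - q_G)/2) - 43q_G = (505/2 - (1/2)q_G)q_G - 43q_G.
The leader's first-order condition 419/2 - q_G = 0 yields q_G = 419/2.
Then q_W = (419 - 419/2)/2 = 419/4.

209.50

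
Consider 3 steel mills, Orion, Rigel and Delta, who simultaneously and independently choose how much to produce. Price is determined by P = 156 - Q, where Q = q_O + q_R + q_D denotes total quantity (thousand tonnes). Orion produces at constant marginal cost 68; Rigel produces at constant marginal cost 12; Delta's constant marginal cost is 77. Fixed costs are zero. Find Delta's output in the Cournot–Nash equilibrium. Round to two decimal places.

1.25

Orion's profit: π_O = (156 - Q)q_O - (68q_O). Setting ∂π_O/∂q_O = 0: 88 - 2q_O - (q_R + q_D) = 0.
Rigel's first-order condition: 144 - 2q_R - (q_O + q_D) = 0.
Delta's profit: π_D = (156 - Q)q_D - (77q_D). Setting ∂π_D/∂q_D = 0: 79 - 2q_D - (q_O + q_R) = 0.
Adding the 3 first-order conditions: 311 − 4Q = 0, so Q = 311/4.
Back-substituting: q_O = (88 − 311/4) = 41/4, q_R = (144 − 311/4) = 265/4, q_D = (79 − 311/4) = 5/4.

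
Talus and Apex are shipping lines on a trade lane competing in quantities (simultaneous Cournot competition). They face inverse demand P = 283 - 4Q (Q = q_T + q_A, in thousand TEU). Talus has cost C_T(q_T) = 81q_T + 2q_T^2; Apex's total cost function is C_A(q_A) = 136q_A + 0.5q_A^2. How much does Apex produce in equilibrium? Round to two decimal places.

10.39

Talus's profit: π_T = (283 - 4Q)q_T - (81q_T + 2q_T²). Setting ∂π_T/∂q_T = 0: 202 - 12q_T - 4(q_A) = 0.
Apex's first-order condition: 147 - 9q_A - 4(q_T) = 0.
Best responses: q_T = (202 - 4q_A)/12, q_A = (147 - 4q_T)/9.
Substituting one into the other gives q_T = 615/46 and q_A = 239/23.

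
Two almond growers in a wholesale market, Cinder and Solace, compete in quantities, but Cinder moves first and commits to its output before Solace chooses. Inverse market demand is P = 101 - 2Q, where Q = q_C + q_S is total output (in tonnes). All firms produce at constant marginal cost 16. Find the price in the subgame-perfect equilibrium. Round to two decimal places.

37.25

The follower Solace best-responds to any q_C: π_S = (101 - 2Q)q_S - 16q_S.
∂π_S/∂q_S = 85 - 2q_C - 4q_S = 0 gives the reaction function q_S = (85 - 2q_C)/4.
The leader anticipates this reaction. Substituting into P = 101 - 2Q gives P = 117/2 - q_C, so π_C = (117/2 - q_C)q_C - 16q_C.
The leader's first-order condition 85/2 - 2q_C = 0 yields q_C = 85/4.
Then q_S = (85 - 2·(85/4))/4 = 85/8.
Total output Q = 255/8, so price P = 101 - 2·(255/8) = 149/4.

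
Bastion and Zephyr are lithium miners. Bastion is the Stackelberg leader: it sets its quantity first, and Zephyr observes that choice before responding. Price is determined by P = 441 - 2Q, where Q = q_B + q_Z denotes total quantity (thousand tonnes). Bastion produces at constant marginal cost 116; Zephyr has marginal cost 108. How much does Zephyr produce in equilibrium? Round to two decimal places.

Solve by backward induction. Given q_B, the follower Zephyr maximises π_Z = (441 - 2q_B - 2q_Z)q_Z - 108q_Z.
∂π_Z/∂q_Z = 333 - 2q_B - 4q_Z = 0 gives the reaction function q_Z = (333 - 2q_B)/4.
Bastion substitutes q_Z(q_B) into its own profit: π_B = q_B(441 - 2q_B - (333 - 2q_B)/2) - 116q_B = (549/2 - q_B)q_B - 116q_B.
Maximising: ∂π_B/∂q_B = 317/2 - 2q_B = 0, giving q_B = 317/4.
Then q_Z = (333 - 2·(317/4))/4 = 349/8.

43.63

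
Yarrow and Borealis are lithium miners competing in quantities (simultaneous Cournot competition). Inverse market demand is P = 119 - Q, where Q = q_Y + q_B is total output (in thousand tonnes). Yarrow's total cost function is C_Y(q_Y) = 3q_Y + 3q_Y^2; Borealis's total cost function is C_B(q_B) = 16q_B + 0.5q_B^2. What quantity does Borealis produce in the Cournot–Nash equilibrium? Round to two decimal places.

30.78

Yarrow's profit: π_Y = (119 - Q)q_Y - (3q_Y + 3q_Y²). Setting ∂π_Y/∂q_Y = 0: 116 - 8q_Y - (q_B) = 0.
Borealis's first-order condition: 103 - 3q_B - (q_Y) = 0.
Rearranging gives the reaction functions q_Y = (116 - q_B)/8 and q_B = (103 - q_Y)/3.
Solving the pair: q_Y = 245/23, q_B = 708/23.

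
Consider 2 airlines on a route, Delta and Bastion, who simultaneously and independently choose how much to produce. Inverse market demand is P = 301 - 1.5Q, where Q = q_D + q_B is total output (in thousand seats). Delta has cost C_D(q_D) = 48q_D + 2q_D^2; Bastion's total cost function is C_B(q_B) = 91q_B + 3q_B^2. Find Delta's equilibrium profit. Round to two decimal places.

Delta's profit: π_D = (301 - 1.5Q)q_D - (48q_D + 2q_D²). Setting ∂π_D/∂q_D = 0: 253 - 7q_D - (3/2)(q_B) = 0.
Bastion's profit: π_B = (301 - 1.5Q)q_B - (91q_B + 3q_B²). Setting ∂π_B/∂q_B = 0: 210 - 9q_B - (3/2)(q_D) = 0.
So q_D = (253 - (3/2)q_B)/7 and q_B = (210 - (3/2)q_D)/9.
Solving the pair: q_D = 872/27, q_B = 1454/81.
Price P = 301 - (3/2)·50.2469 = 225.6296.
Delta's profit: 225.6296·(872/27) - 48·(872/27) - 2(872/27)² = 3650.6776.

3650.68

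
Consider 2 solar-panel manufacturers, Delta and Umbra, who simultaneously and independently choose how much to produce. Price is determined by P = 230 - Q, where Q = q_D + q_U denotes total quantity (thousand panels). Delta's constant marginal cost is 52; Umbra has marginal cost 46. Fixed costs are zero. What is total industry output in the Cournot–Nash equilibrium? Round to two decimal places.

Delta's profit: π_D = (230 - Q)q_D - (52q_D). Setting ∂π_D/∂q_D = 0: 178 - 2q_D - (q_U) = 0.
Umbra's profit: π_U = (230 - Q)q_U - (46q_U). Setting ∂π_U/∂q_U = 0: 184 - 2q_U - (q_D) = 0.
Best responses: q_D = (178 - q_U)/2, q_U = (184 - q_D)/2.
Solving the pair: q_D = 172/3, q_U = 190/3.
Total output Q = 172/3 + 190/3 = 362/3.

120.67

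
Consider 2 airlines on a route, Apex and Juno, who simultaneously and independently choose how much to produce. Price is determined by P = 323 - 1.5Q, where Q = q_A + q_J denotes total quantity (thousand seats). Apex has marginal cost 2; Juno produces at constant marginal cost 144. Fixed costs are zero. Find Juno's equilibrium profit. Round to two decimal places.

101.41

Apex's profit: π_A = (323 - 1.5Q)q_A - (2q_A). Setting ∂π_A/∂q_A = 0: 321 - 3q_A - (3/2)(q_J) = 0.
Juno's first-order condition: 179 - 3q_J - (3/2)(q_A) = 0.
Rearranging gives the reaction functions q_A = (321 - (3/2)q_J)/3 and q_J = (179 - (3/2)q_A)/3.
Solving the pair: q_A = 926/9, q_J = 74/9.
Price P = 323 - (3/2)·(1000/9) = 469/3.
Juno's profit: (469/3 - 144)·(74/9) = 101.4074.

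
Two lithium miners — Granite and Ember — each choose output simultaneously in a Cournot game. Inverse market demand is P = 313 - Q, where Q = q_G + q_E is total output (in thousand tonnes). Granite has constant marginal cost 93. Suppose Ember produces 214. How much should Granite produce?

With the rival's output fixed at 214, Granite's profit is π_G = (313 - 214 - q_G)q_G - (93q_G) = (99 - q_G)q_G - (93q_G).
∂π_G/∂q_G = 6 - 2q_G = 0, so q_G = 3.

3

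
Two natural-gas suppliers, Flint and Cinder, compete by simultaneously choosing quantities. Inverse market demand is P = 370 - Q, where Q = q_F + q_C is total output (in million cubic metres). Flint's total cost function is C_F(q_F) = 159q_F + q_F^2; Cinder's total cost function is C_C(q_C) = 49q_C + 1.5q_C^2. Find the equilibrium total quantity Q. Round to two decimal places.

Flint's profit: π_F = (370 - Q)q_F - (159q_F + q_F²). Setting ∂π_F/∂q_F = 0: 211 - 4q_F - (q_C) = 0.
Cinder's profit: π_C = (370 - Q)q_C - (49q_C + (3/2)q_C²). Setting ∂π_C/∂q_C = 0: 321 - 5q_C - (q_F) = 0.
Best responses: q_F = (211 - q_C)/4, q_C = (321 - q_F)/5.
Substituting one into the other gives q_F = 734/19 and q_C = 1073/19.
Total output Q = 734/19 + 1073/19 = 1807/19.

95.11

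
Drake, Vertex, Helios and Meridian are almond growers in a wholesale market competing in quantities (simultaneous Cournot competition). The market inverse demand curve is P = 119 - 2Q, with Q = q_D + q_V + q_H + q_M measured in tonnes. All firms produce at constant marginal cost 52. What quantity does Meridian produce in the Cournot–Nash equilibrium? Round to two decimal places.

Each firm earns π_i = (119 - 2Q)q_i - 52q_i.
Setting ∂π_i/∂q_i = 0 with rivals' quantities fixed: 67 - 4q_i - 2·Σ_{j≠i} q_j = 0.
By symmetry each firm produces the same amount; substituting Σ_{j≠i} q_j = 3q_i yields q_i = 67/10.

6.70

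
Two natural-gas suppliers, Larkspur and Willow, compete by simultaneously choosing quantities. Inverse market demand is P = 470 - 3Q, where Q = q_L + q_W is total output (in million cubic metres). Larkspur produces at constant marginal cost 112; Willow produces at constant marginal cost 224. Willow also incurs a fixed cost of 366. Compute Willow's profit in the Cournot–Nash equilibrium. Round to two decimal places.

299.04

Larkspur's profit: π_L = (470 - 3Q)q_L - (112q_L). Setting ∂π_L/∂q_L = 0: 358 - 6q_L - 3(q_W) = 0.
Willow's profit: π_W = (470 - 3Q)q_W - (224q_W). Setting ∂π_W/∂q_W = 0: 246 - 6q_W - 3(q_L) = 0.
Best responses: q_L = (358 - 3q_W)/6, q_W = (246 - 3q_L)/6.
Substituting one into the other gives q_L = 470/9 and q_W = 134/9.
Price P = 470 - 3·(604/9) = 806/3.
Willow's profit: (806/3 - 224)·(134/9) - 366 = 299.0370.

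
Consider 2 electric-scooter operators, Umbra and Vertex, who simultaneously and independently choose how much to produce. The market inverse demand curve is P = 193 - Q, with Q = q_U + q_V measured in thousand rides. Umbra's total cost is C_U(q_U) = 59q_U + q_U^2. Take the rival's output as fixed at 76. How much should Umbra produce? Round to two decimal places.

14.50

With the rival's output fixed at 76, Umbra's profit is π_U = (193 - 76 - q_U)q_U - (59q_U + q_U²) = (117 - q_U)q_U - (59q_U + q_U²).
∂π_U/∂q_U = 58 - 4q_U = 0, so q_U = 29/2.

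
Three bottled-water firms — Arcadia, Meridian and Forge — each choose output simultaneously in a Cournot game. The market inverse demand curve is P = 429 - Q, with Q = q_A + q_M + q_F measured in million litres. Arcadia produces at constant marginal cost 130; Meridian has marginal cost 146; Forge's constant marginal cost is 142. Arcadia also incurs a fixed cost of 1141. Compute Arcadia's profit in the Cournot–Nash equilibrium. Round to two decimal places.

5542.06

Arcadia's profit: π_A = (429 - Q)q_A - (130q_A). Setting ∂π_A/∂q_A = 0: 299 - 2q_A - (q_M + q_F) = 0.
Meridian's first-order condition: 283 - 2q_M - (q_A + q_F) = 0.
Forge's profit: π_F = (429 - Q)q_F - (142q_F). Setting ∂π_F/∂q_F = 0: 287 - 2q_F - (q_A + q_M) = 0.
Adding the 3 first-order conditions: 869 − 4Q = 0, so Q = 869/4.
Back-substituting: q_A = (299 − 869/4) = 327/4, q_M = (283 − 869/4) = 263/4, q_F = (287 − 869/4) = 279/4.
Price P = 429 - 869/4 = 847/4.
Arcadia's profit: (847/4 - 130)·(327/4) - 1141 = 5542.0625.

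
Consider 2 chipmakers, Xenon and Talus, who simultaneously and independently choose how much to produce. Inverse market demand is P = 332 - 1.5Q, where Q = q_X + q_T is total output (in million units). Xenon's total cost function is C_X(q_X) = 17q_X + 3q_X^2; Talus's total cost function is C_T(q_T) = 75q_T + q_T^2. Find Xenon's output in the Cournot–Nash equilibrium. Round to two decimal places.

27.82

Xenon's profit: π_X = (332 - 1.5Q)q_X - (17q_X + 3q_X²). Setting ∂π_X/∂q_X = 0: 315 - 9q_X - (3/2)(q_T) = 0.
Talus's profit: π_T = (332 - 1.5Q)q_T - (75q_T + q_T²). Setting ∂π_T/∂q_T = 0: 257 - 5q_T - (3/2)(q_X) = 0.
Best responses: q_X = (315 - (3/2)q_T)/9, q_T = (257 - (3/2)q_X)/5.
Substituting one into the other gives q_X = 1586/57 and q_T = 818/19.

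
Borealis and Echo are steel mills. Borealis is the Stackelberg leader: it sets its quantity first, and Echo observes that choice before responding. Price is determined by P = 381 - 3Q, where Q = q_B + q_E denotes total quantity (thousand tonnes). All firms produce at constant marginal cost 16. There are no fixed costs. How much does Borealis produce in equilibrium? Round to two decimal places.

60.83

Solve by backward induction. Given q_B, the follower Echo maximises π_E = (381 - 3q_B - 3q_E)q_E - 16q_E.
Follower FOC: 365 - 3q_B - 6q_E = 0, so q_E(q_B) = (365 - 3q_B)/6.
The leader anticipates this reaction. Substituting into P = 381 - 3Q gives P = 397/2 - (3/2)q_B, so π_B = (397/2 - (3/2)q_B)q_B - 16q_B.
The leader's first-order condition 365/2 - 3q_B = 0 yields q_B = 365/6.
Then q_E = (365 - 3·(365/6))/6 = 365/12.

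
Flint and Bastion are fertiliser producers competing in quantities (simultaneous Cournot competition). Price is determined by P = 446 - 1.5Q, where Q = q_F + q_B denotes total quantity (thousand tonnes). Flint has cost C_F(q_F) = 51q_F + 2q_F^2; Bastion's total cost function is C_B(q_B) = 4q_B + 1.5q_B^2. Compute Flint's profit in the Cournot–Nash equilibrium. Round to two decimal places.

Flint's profit: π_F = (446 - 1.5Q)q_F - (51q_F + 2q_F²). Setting ∂π_F/∂q_F = 0: 395 - 7q_F - (3/2)(q_B) = 0.
Bastion's first-order condition: 442 - 6q_B - (3/2)(q_F) = 0.
Rearranging gives the reaction functions q_F = (395 - (3/2)q_B)/7 and q_B = (442 - (3/2)q_F)/6.
Solving the pair: q_F = 42.9434, q_B = 62.9308.
Price P = 446 - (3/2)·105.8742 = 287.1887.
Flint's profit: 287.1887·42.9434 - 51·42.9434 - 2·42.9434² = 6454.4735.

6454.47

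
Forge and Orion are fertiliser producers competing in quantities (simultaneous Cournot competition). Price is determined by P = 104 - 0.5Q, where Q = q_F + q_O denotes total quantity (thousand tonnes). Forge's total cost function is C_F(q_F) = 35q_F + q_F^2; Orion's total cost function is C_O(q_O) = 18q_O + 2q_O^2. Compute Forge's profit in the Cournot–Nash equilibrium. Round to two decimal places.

628.81

Forge's profit: π_F = (104 - 0.5Q)q_F - (35q_F + q_F²). Setting ∂π_F/∂q_F = 0: 69 - 3q_F - (1/2)(q_O) = 0.
Orion's first-order condition: 86 - 5q_O - (1/2)(q_F) = 0.
Rearranging gives the reaction functions q_F = (69 - (1/2)q_O)/3 and q_O = (86 - (1/2)q_F)/5.
Solving the pair: q_F = 1208/59, q_O = 894/59.
Price P = 104 - (1/2)·35.6271 = 86.1864.
Forge's profit: 86.1864·(1208/59) - 35·(1208/59) - (1208/59)² = 628.8124.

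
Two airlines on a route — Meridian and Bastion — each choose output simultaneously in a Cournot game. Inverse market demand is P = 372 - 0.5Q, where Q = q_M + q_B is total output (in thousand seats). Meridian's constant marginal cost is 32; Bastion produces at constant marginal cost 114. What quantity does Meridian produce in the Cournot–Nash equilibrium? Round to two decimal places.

Meridian's profit: π_M = (372 - 0.5Q)q_M - (32q_M). Setting ∂π_M/∂q_M = 0: 340 - q_M - (1/2)(q_B) = 0.
Bastion's first-order condition: 258 - q_B - (1/2)(q_M) = 0.
Best responses: q_M = (340 - (1/2)q_B), q_B = (258 - (1/2)q_M).
Substituting one into the other gives q_M = 844/3 and q_B = 352/3.

281.33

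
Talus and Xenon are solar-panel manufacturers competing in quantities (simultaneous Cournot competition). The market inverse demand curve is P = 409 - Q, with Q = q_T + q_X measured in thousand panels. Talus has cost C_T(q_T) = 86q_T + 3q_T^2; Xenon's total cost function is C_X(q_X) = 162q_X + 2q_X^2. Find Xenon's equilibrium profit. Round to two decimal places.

Talus's profit: π_T = (409 - Q)q_T - (86q_T + 3q_T²). Setting ∂π_T/∂q_T = 0: 323 - 8q_T - (q_X) = 0.
Xenon's profit: π_X = (409 - Q)q_X - (162q_X + 2q_X²). Setting ∂π_X/∂q_X = 0: 247 - 6q_X - (q_T) = 0.
Rearranging gives the reaction functions q_T = (323 - q_X)/8 and q_X = (247 - q_T)/6.
Solving the pair: q_T = 1691/47, q_X = 1653/47.
Price P = 409 - 71.1489 = 337.8511.
Xenon's profit: 337.8511·(1653/47) - 162·(1653/47) - 2(1653/47)² = 3710.8316.

3710.83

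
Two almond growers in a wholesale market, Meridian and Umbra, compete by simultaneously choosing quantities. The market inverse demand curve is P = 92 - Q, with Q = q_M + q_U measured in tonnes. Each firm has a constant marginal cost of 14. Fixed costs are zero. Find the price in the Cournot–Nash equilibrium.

40

A representative firm's profit is π_i = q_i(92 - Q) - 14q_i.
Setting ∂π_i/∂q_i = 0 with rivals' quantities fixed: 78 - 2q_i - q_j = 0.
With identical firms every q_j equals q_i, so q_j = q_i and 78 = 3q_i, giving q_i = 26.
Total output Q = 52, so price P = 92 - 52 = 40.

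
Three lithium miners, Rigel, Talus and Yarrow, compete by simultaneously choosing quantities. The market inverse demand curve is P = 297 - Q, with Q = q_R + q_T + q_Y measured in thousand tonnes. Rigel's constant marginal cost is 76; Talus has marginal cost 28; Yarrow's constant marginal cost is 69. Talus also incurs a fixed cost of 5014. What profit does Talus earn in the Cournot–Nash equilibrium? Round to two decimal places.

2996.25

Rigel's profit: π_R = (297 - Q)q_R - (76q_R). Setting ∂π_R/∂q_R = 0: 221 - 2q_R - (q_T + q_Y) = 0.
Talus's first-order condition: 269 - 2q_T - (q_R + q_Y) = 0.
Yarrow's profit: π_Y = (297 - Q)q_Y - (69q_Y). Setting ∂π_Y/∂q_Y = 0: 228 - 2q_Y - (q_R + q_T) = 0.
Summing all 3 equations gives 718 − 4Q = 0, hence Q = 359/2.
Back-substituting: q_R = (221 − 359/2) = 83/2, q_T = (269 − 359/2) = 179/2, q_Y = (228 − 359/2) = 97/2.
Price P = 297 - 359/2 = 235/2.
Talus's profit: (235/2 - 28)·(179/2) - 5014 = 2996.2500.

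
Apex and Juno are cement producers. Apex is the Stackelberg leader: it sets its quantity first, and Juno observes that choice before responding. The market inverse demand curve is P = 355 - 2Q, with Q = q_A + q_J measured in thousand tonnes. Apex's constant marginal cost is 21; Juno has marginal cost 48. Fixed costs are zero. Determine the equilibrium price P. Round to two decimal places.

111.25

The follower Juno best-responds to any q_A: π_J = (355 - 2Q)q_J - 48q_J.
Follower FOC: 307 - 2q_A - 4q_J = 0, so q_J(q_A) = (307 - 2q_A)/4.
The leader anticipates this reaction. Substituting into P = 355 - 2Q gives P = 403/2 - q_A, so π_A = (403/2 - q_A)q_A - 21q_A.
Leader FOC: 361/2 - 2q_A = 0, so q_A = 361/4.
Then q_J = (307 - 2·(361/4))/4 = 253/8.
Total output Q = 975/8, so price P = 355 - 2·(975/8) = 445/4.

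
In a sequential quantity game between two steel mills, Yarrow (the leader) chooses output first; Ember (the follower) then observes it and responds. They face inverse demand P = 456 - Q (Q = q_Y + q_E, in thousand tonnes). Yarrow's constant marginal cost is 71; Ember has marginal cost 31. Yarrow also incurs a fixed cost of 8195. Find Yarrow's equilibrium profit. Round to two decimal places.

The follower Ember best-responds to any q_Y: π_E = (456 - Q)q_E - 31q_E.
Setting the follower's marginal profit to zero, 425 - q_Y - 2q_E = 0, i.e. q_E = (425 - q_Y)/2.
The leader anticipates this reaction. Substituting into P = 456 - Q gives P = 487/2 - (1/2)q_Y, so π_Y = (487/2 - (1/2)q_Y)q_Y - 71q_Y.
Maximising: ∂π_Y/∂q_Y = 345/2 - q_Y = 0, giving q_Y = 345/2.
Then q_E = (425 - 345/2)/2 = 505/4.
Price P = 456 - 1195/4 = 629/4.
Yarrow's profit: (629/4 - 71)·(345/2) - 8195 = 6683.1250.

6683.13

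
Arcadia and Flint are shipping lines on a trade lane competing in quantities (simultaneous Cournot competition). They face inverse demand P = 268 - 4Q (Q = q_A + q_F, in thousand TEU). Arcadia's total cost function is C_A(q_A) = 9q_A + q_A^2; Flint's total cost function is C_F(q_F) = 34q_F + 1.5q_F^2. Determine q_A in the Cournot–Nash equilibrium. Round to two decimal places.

20.35

Arcadia's profit: π_A = (268 - 4Q)q_A - (9q_A + q_A²). Setting ∂π_A/∂q_A = 0: 259 - 10q_A - 4(q_F) = 0.
Flint's first-order condition: 234 - 11q_F - 4(q_A) = 0.
So q_A = (259 - 4q_F)/10 and q_F = (234 - 4q_A)/11.
Solving the pair: q_A = 1913/94, q_F = 652/47.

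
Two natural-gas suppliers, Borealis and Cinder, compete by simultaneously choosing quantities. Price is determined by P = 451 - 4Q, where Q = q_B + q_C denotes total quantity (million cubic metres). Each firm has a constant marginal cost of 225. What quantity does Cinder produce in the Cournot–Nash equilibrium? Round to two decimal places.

A representative firm's profit is π_i = q_i(451 - 4Q) - 225q_i.
First-order condition (treating rivals' output as given): 226 - 8q_i - 4q_j = 0.
With identical firms every q_j equals q_i, so q_j = q_i and 226 = 12q_i, giving q_i = 113/6.

18.83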